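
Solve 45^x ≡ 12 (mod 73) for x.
46

Baby-step giant-step with step n = ⌈√73⌉ = 9.
Baby steps 45^j mod 73 (j:value) for j=0..8: 0:1, 1:45, 2:54, 3:21, 4:69, 5:39, 6:3, 7:62, 8:16.
Giant-step multiplier: 45^(-9) ≡ 45^(72-9) = 45^63 ≡ 51 (mod 73).
Giant steps γ_i = 12·51^i mod 73: γ_0=12, γ_1=28, γ_2=41, γ_3=47, γ_4=61, γ_5=45 (in table at j=1).
x = i·n + j = 5·9 + 1 = 46.
Check: 45^46 ≡ 12 (mod 73).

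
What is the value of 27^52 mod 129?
54

Repeated squaring. Binary of 52 = 110100.
27^1 ≡ 27 (mod 129); 27^2 ≡ 84 (mod 129); 27^4 ≡ 90 (mod 129); 27^8 ≡ 102 (mod 129); 27^16 ≡ 84 (mod 129); 27^32 ≡ 90 (mod 129)
27^52 = 27^4 × 27^16 × 27^32 ≡ 54 (mod 129)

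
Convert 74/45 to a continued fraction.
[1; 1, 1, 1, 4, 3]

Euclidean algorithm steps:
74 = 1 × 45 + 29
45 = 1 × 29 + 16
29 = 1 × 16 + 13
16 = 1 × 13 + 3
13 = 4 × 3 + 1
3 = 3 × 1 + 0
Continued fraction: [1; 1, 1, 1, 4, 3]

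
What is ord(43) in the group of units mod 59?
58

59 is prime, so ord(43) divides φ(59) = 58.
Divisors of 58: 1, 2, 29, 58.
Repeated squaring: 43^1 ≡ 43, 43^2 ≡ 20, 43^4 ≡ 46, 43^8 ≡ 51, 43^16 ≡ 5, 43^32 ≡ 25 (mod 59).
Test 43^d mod 59 for each divisor d in increasing order:
43^1 ≡ 43
43^2 ≡ 20
43^29 = 43^16·43^8·43^4·43^1 ≡ 58
43^58 = 43^32·43^16·43^8·43^2 ≡ 1  ← first divisor giving 1
The order is 58.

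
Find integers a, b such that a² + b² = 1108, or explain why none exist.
18² + 28² (a=18, b=28)

Factorization: 1108 = 2^2 × 277
By Fermat: n is sum of two squares iff every prime p ≡ 3 (mod 4) appears to even power.
All primes ≡ 3 (mod 4) appear to even power.
Search a = 0, 1, 2, … for 1108 - a² a perfect square: first hit at a = 18: 1108 - 324 = 784 = 28².
1108 = 18² + 28² = 324 + 784 ✓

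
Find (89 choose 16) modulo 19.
0

Using Lucas' theorem:
Write n=89 and k=16 in base 19:
n in base 19: [4, 13]
k in base 19: [0, 16]
C(89,16) mod 19 = ∏ C(n_i, k_i) mod 19
Digit binomials (mod 19): C(4,0) = 1; C(13,16) = 0 (k_i > n_i)
Product: 1 × 0 = 0 ≡ 0 (mod 19)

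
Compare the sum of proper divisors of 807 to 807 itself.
deficient

Proper divisors of 807: sum = 1 + 3 + 269 = 273
Since 273 < 807, 807 is deficient.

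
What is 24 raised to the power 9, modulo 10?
4

Repeated squaring. Binary of 9 = 1001.
24^1 ≡ 4 (mod 10); 24^2 ≡ 6 (mod 10); 24^4 ≡ 6 (mod 10); 24^8 ≡ 6 (mod 10)
24^9 = 24^1 × 24^8 ≡ 4 (mod 10)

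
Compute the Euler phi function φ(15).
8

15 = 3 × 5
φ(n) = n × ∏(1 - 1/p) for each prime p dividing n
φ(15) = 15 × (1 - 1/3) × (1 - 1/5) = 8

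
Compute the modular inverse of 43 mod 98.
57

gcd(43, 98) = 1, so the inverse exists.
Extended Euclidean algorithm on (98, 43):
98 = 2 × 43 + 12  ⟹  12 = (1)·98 + (-2)·43
43 = 3 × 12 + 7  ⟹  7 = (-3)·98 + (7)·43
12 = 1 × 7 + 5  ⟹  5 = (4)·98 + (-9)·43
7 = 1 × 5 + 2  ⟹  2 = (-7)·98 + (16)·43
5 = 2 × 2 + 1  ⟹  1 = (18)·98 + (-41)·43
So (-41)·43 ≡ 1 (mod 98), i.e. 43^(-1) ≡ -41 ≡ 57 (mod 98).
Check: 43 × 57 = 2451 ≡ 1 (mod 98)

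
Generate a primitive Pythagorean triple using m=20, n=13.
(231, 520, 569)

Euclid's formula: a = m² - n², b = 2mn, c = m² + n²
m = 20, n = 13
a = 20² - 13² = 400 - 169 = 231
b = 2 × 20 × 13 = 520
c = 20² + 13² = 400 + 169 = 569
Verification: 231² + 520² = 53361 + 270400 = 323761 = 569² ✓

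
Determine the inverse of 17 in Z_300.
53

gcd(17, 300) = 1, so the inverse exists.
Extended Euclidean algorithm on (300, 17):
300 = 17 × 17 + 11  ⟹  11 = (1)·300 + (-17)·17
17 = 1 × 11 + 6  ⟹  6 = (-1)·300 + (18)·17
11 = 1 × 6 + 5  ⟹  5 = (2)·300 + (-35)·17
6 = 1 × 5 + 1  ⟹  1 = (-3)·300 + (53)·17
So (53)·17 ≡ 1 (mod 300), i.e. 17^(-1) ≡ 53 (mod 300).
Check: 17 × 53 = 901 ≡ 1 (mod 300)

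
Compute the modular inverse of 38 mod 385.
152

gcd(38, 385) = 1, so the inverse exists.
Extended Euclidean algorithm on (385, 38):
385 = 10 × 38 + 5  ⟹  5 = (1)·385 + (-10)·38
38 = 7 × 5 + 3  ⟹  3 = (-7)·385 + (71)·38
5 = 1 × 3 + 2  ⟹  2 = (8)·385 + (-81)·38
3 = 1 × 2 + 1  ⟹  1 = (-15)·385 + (152)·38
So (152)·38 ≡ 1 (mod 385), i.e. 38^(-1) ≡ 152 (mod 385).
Check: 38 × 152 = 5776 ≡ 1 (mod 385)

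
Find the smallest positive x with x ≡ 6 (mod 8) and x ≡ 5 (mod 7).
54

Using Chinese Remainder Theorem:
M = 8 × 7 = 56
M1 = 7, M2 = 8
y1 = 7^(-1) mod 8 = 7
y2 = 8^(-1) mod 7 = 1
x = (6×7×7 + 5×8×1) mod 56 = 54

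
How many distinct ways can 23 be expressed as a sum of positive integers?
1255

p(n) counts ways to write n as a sum of positive integers (order ignored).
Euler's pentagonal recurrence: p(k) = p(k-1) + p(k-2) - p(k-5) - p(k-7) + p(k-12) + p(k-15) - ... (offsets j(3j∓1)/2, signs ++--, p(0)=1, p(<0)=0).
DP table for k = 0..22: p(0)=1, p(1)=1, p(2)=2, p(3)=3, p(4)=5, p(5)=7, p(6)=11, p(7)=15, p(8)=22, p(9)=30, p(10)=42, p(11)=56, p(12)=77, p(13)=101, p(14)=135, p(15)=176, p(16)=231, p(17)=297, p(18)=385, p(19)=490, p(20)=627, p(21)=792, p(22)=1002.
Final step: p(23) = p(22) + p(21) - p(18) - p(16) + p(11) + p(8) - p(1)
= 1002 + 792 - 385 - 231 + 56 + 22 - 1
= 1255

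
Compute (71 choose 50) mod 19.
7

Using Lucas' theorem:
Write n=71 and k=50 in base 19:
n in base 19: [3, 14]
k in base 19: [2, 12]
C(71,50) mod 19 = ∏ C(n_i, k_i) mod 19
Digit binomials (mod 19): C(3,2) = 3; C(14,12) = 91 ≡ 15
Product: 3 × 15 = 45 ≡ 7 (mod 19)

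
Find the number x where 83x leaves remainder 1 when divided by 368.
235

gcd(83, 368) = 1, so the inverse exists.
Extended Euclidean algorithm on (368, 83):
368 = 4 × 83 + 36  ⟹  36 = (1)·368 + (-4)·83
83 = 2 × 36 + 11  ⟹  11 = (-2)·368 + (9)·83
36 = 3 × 11 + 3  ⟹  3 = (7)·368 + (-31)·83
11 = 3 × 3 + 2  ⟹  2 = (-23)·368 + (102)·83
3 = 1 × 2 + 1  ⟹  1 = (30)·368 + (-133)·83
So (-133)·83 ≡ 1 (mod 368), i.e. 83^(-1) ≡ -133 ≡ 235 (mod 368).
Check: 83 × 235 = 19505 ≡ 1 (mod 368)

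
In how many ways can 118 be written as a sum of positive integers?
1482074143

p(n) counts ways to write n as a sum of positive integers (order ignored).
Euler's pentagonal recurrence: p(k) = p(k-1) + p(k-2) - p(k-5) - p(k-7) + p(k-12) + p(k-15) - ... (offsets j(3j∓1)/2, signs ++--, p(0)=1, p(<0)=0).
DP table for k = 0..117: p(0)=1, p(1)=1, p(2)=2, p(3)=3, p(4)=5, p(5)=7, p(6)=11, p(7)=15, p(8)=22, p(9)=30, p(10)=42, p(11)=56, p(12)=77, p(13)=101, p(14)=135, p(15)=176, p(16)=231, p(17)=297, p(18)=385, p(19)=490, p(20)=627, p(21)=792, p(22)=1002, p(23)=1255, p(24)=1575, p(25)=1958, p(26)=2436, p(27)=3010, p(28)=3718, p(29)=4565, p(30)=5604, p(31)=6842, p(32)=8349, p(33)=10143, p(34)=12310, p(35)=14883, p(36)=17977, p(37)=21637, p(38)=26015, p(39)=31185, p(40)=37338, p(41)=44583, p(42)=53174, p(43)=63261, p(44)=75175, p(45)=89134, p(46)=105558, p(47)=124754, p(48)=147273, p(49)=173525, p(50)=204226, p(51)=239943, p(52)=281589, p(53)=329931, p(54)=386155, p(55)=451276, p(56)=526823, p(57)=614154, p(58)=715220, p(59)=831820, p(60)=966467, p(61)=1121505, p(62)=1300156, p(63)=1505499, p(64)=1741630, p(65)=2012558, p(66)=2323520, p(67)=2679689, p(68)=3087735, p(69)=3554345, p(70)=4087968, p(71)=4697205, p(72)=5392783, p(73)=6185689, p(74)=7089500, p(75)=8118264, p(76)=9289091, p(77)=10619863, p(78)=12132164, p(79)=13848650, p(80)=15796476, p(81)=18004327, p(82)=20506255, p(83)=23338469, p(84)=26543660, p(85)=30167357, p(86)=34262962, p(87)=38887673, p(88)=44108109, p(89)=49995925, p(90)=56634173, p(91)=64112359, p(92)=72533807, p(93)=82010177, p(94)=92669720, p(95)=104651419, p(96)=118114304, p(97)=133230930, p(98)=150198136, p(99)=169229875, p(100)=190569292, p(101)=214481126, p(102)=241265379, p(103)=271248950, p(104)=304801365, p(105)=342325709, p(106)=384276336, p(107)=431149389, p(108)=483502844, p(109)=541946240, p(110)=607163746, p(111)=679903203, p(112)=761002156, p(113)=851376628, p(114)=952050665, p(115)=1064144451, p(116)=1188908248, p(117)=1327710076.
Final step: p(118) = p(117) + p(116) - p(113) - p(111) + p(106) + p(103) - p(96) - p(92) + p(83) + p(78) - p(67) - p(61) + p(48) + p(41) - p(26) - p(18) + p(1)
= 1327710076 + 1188908248 - 851376628 - 679903203 + 384276336 + 271248950 - 118114304 - 72533807 + 23338469 + 12132164 - 2679689 - 1121505 + 147273 + 44583 - 2436 - 385 + 1
= 1482074143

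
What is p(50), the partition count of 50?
204226

p(n) counts ways to write n as a sum of positive integers (order ignored).
Euler's pentagonal recurrence: p(k) = p(k-1) + p(k-2) - p(k-5) - p(k-7) + p(k-12) + p(k-15) - ... (offsets j(3j∓1)/2, signs ++--, p(0)=1, p(<0)=0).
DP table for k = 0..49: p(0)=1, p(1)=1, p(2)=2, p(3)=3, p(4)=5, p(5)=7, p(6)=11, p(7)=15, p(8)=22, p(9)=30, p(10)=42, p(11)=56, p(12)=77, p(13)=101, p(14)=135, p(15)=176, p(16)=231, p(17)=297, p(18)=385, p(19)=490, p(20)=627, p(21)=792, p(22)=1002, p(23)=1255, p(24)=1575, p(25)=1958, p(26)=2436, p(27)=3010, p(28)=3718, p(29)=4565, p(30)=5604, p(31)=6842, p(32)=8349, p(33)=10143, p(34)=12310, p(35)=14883, p(36)=17977, p(37)=21637, p(38)=26015, p(39)=31185, p(40)=37338, p(41)=44583, p(42)=53174, p(43)=63261, p(44)=75175, p(45)=89134, p(46)=105558, p(47)=124754, p(48)=147273, p(49)=173525.
Final step: p(50) = p(49) + p(48) - p(45) - p(43) + p(38) + p(35) - p(28) - p(24) + p(15) + p(10)
= 173525 + 147273 - 89134 - 63261 + 26015 + 14883 - 3718 - 1575 + 176 + 42
= 204226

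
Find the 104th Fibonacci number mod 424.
421

Matrix identity: Q^n = [[F_(n+1), F_n], [F_n, F_(n-1)]] with Q = [[1,1],[1,0]].
n = 104 = 1101000₂. Square-and-multiply, entries mod 424:
Q^1 = [[1,1],[1,0]]
Q^3 = (Q^1)²·Q = [[3,2],[2,1]]
Q^6 = (Q^3)² = [[13,8],[8,5]]
Q^13 = (Q^6)²·Q = [[377,233],[233,144]]
Q^26 = (Q^13)² = [[106,129],[129,401]]
Q^52 = (Q^26)² = [[317,107],[107,210]]
Q^104 = (Q^52)² = [[2,421],[421,5]]
F_104 mod 424 = Q^104[0][1] = 421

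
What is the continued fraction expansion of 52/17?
[3; 17]

Euclidean algorithm steps:
52 = 3 × 17 + 1
17 = 17 × 1 + 0
Continued fraction: [3; 17]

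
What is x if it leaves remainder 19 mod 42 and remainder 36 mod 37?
1405

Using Chinese Remainder Theorem:
M = 42 × 37 = 1554
M1 = 37, M2 = 42
y1 = 37^(-1) mod 42 = 25
y2 = 42^(-1) mod 37 = 15
x = (19×37×25 + 36×42×15) mod 1554 = 1405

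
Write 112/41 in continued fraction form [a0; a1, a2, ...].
[2; 1, 2, 1, 2, 1, 2]

Euclidean algorithm steps:
112 = 2 × 41 + 30
41 = 1 × 30 + 11
30 = 2 × 11 + 8
11 = 1 × 8 + 3
8 = 2 × 3 + 2
3 = 1 × 2 + 1
2 = 2 × 1 + 0
Continued fraction: [2; 1, 2, 1, 2, 1, 2]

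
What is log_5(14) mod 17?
5

Baby-step giant-step with step n = ⌈√17⌉ = 5.
Baby steps 5^j mod 17 (j:value) for j=0..4: 0:1, 1:5, 2:8, 3:6, 4:13.
Giant-step multiplier: 5^(-5) ≡ 5^(16-5) = 5^11 ≡ 11 (mod 17).
Giant steps γ_i = 14·11^i mod 17: γ_0=14, γ_1=1 (in table at j=0).
x = i·n + j = 1·5 + 0 = 5.
Check: 5^5 ≡ 14 (mod 17).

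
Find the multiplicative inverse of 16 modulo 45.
31

gcd(16, 45) = 1, so the inverse exists.
Extended Euclidean algorithm on (45, 16):
45 = 2 × 16 + 13  ⟹  13 = (1)·45 + (-2)·16
16 = 1 × 13 + 3  ⟹  3 = (-1)·45 + (3)·16
13 = 4 × 3 + 1  ⟹  1 = (5)·45 + (-14)·16
So (-14)·16 ≡ 1 (mod 45), i.e. 16^(-1) ≡ -14 ≡ 31 (mod 45).
Check: 16 × 31 = 496 ≡ 1 (mod 45)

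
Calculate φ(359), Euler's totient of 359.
358

359 = 359
φ(n) = n × ∏(1 - 1/p) for each prime p dividing n
φ(359) = 359 × (1 - 1/359) = 358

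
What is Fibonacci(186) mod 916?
132

Matrix identity: Q^n = [[F_(n+1), F_n], [F_n, F_(n-1)]] with Q = [[1,1],[1,0]].
n = 186 = 10111010₂. Square-and-multiply, entries mod 916:
Q^1 = [[1,1],[1,0]]
Q^2 = (Q^1)² = [[2,1],[1,1]]
Q^5 = (Q^2)²·Q = [[8,5],[5,3]]
Q^11 = (Q^5)²·Q = [[144,89],[89,55]]
Q^23 = (Q^11)²·Q = [[568,261],[261,307]]
Q^46 = (Q^23)² = [[529,291],[291,238]]
Q^93 = (Q^46)²·Q = [[563,870],[870,609]]
Q^186 = (Q^93)² = [[317,132],[132,185]]
F_186 mod 916 = Q^186[0][1] = 132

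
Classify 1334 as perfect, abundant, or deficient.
deficient

Proper divisors of 1334: sum = 1 + 2 + 23 + 29 + 46 + 58 + 667 = 826
Since 826 < 1334, 1334 is deficient.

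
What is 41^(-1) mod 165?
161

gcd(41, 165) = 1, so the inverse exists.
Extended Euclidean algorithm on (165, 41):
165 = 4 × 41 + 1  ⟹  1 = (1)·165 + (-4)·41
So (-4)·41 ≡ 1 (mod 165), i.e. 41^(-1) ≡ -4 ≡ 161 (mod 165).
Check: 41 × 161 = 6601 ≡ 1 (mod 165)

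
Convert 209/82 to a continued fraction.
[2; 1, 1, 4, 1, 1, 1, 2]

Euclidean algorithm steps:
209 = 2 × 82 + 45
82 = 1 × 45 + 37
45 = 1 × 37 + 8
37 = 4 × 8 + 5
8 = 1 × 5 + 3
5 = 1 × 3 + 2
3 = 1 × 2 + 1
2 = 2 × 1 + 0
Continued fraction: [2; 1, 1, 4, 1, 1, 1, 2]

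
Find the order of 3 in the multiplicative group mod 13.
3

13 is prime, so ord(3) divides φ(13) = 12.
Divisors of 12: 1, 2, 3, 4, 6, 12.
Repeated squaring: 3^1 ≡ 3, 3^2 ≡ 9, 3^4 ≡ 3, 3^8 ≡ 9 (mod 13).
Test 3^d mod 13 for each divisor d in increasing order:
3^1 ≡ 3
3^2 ≡ 9
3^3 = 3^2·3^1 ≡ 1  ← first divisor giving 1
The order is 3.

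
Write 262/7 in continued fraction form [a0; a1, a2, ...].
[37; 2, 3]

Euclidean algorithm steps:
262 = 37 × 7 + 3
7 = 2 × 3 + 1
3 = 3 × 1 + 0
Continued fraction: [37; 2, 3]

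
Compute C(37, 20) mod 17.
2

Using Lucas' theorem:
Write n=37 and k=20 in base 17:
n in base 17: [2, 3]
k in base 17: [1, 3]
C(37,20) mod 17 = ∏ C(n_i, k_i) mod 17
Digit binomials (mod 17): C(2,1) = 2; C(3,3) = 1
Product: 2 × 1 = 2 ≡ 2 (mod 17)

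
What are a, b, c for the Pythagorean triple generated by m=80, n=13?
(6231, 2080, 6569)

Euclid's formula: a = m² - n², b = 2mn, c = m² + n²
m = 80, n = 13
a = 80² - 13² = 6400 - 169 = 6231
b = 2 × 80 × 13 = 2080
c = 80² + 13² = 6400 + 169 = 6569
Verification: 6231² + 2080² = 38825361 + 4326400 = 43151761 = 6569² ✓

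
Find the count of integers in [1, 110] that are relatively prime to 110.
40

110 = 2 × 5 × 11
φ(n) = n × ∏(1 - 1/p) for each prime p dividing n
φ(110) = 110 × (1 - 1/2) × (1 - 1/5) × (1 - 1/11) = 40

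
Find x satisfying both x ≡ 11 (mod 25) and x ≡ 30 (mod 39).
186

Using Chinese Remainder Theorem:
M = 25 × 39 = 975
M1 = 39, M2 = 25
y1 = 39^(-1) mod 25 = 9
y2 = 25^(-1) mod 39 = 25
x = (11×39×9 + 30×25×25) mod 975 = 186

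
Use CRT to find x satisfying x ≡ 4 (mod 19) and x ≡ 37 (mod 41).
365

Using Chinese Remainder Theorem:
M = 19 × 41 = 779
M1 = 41, M2 = 19
y1 = 41^(-1) mod 19 = 13
y2 = 19^(-1) mod 41 = 13
x = (4×41×13 + 37×19×13) mod 779 = 365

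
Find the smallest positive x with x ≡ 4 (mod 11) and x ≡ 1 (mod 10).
81

Using Chinese Remainder Theorem:
M = 11 × 10 = 110
M1 = 10, M2 = 11
y1 = 10^(-1) mod 11 = 10
y2 = 11^(-1) mod 10 = 1
x = (4×10×10 + 1×11×1) mod 110 = 81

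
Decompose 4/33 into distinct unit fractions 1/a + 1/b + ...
1/9 + 1/99

Greedy algorithm:
4/33: ceiling(33/4) = 9, use 1/9
1/99: ceiling(99/1) = 99, use 1/99
Result: 4/33 = 1/9 + 1/99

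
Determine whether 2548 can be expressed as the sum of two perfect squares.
28² + 42² (a=28, b=42)

Factorization: 2548 = 2^2 × 7^2 × 13
By Fermat: n is sum of two squares iff every prime p ≡ 3 (mod 4) appears to even power.
All primes ≡ 3 (mod 4) appear to even power.
Search a = 0, 1, 2, … for 2548 - a² a perfect square: first hit at a = 28: 2548 - 784 = 1764 = 42².
2548 = 28² + 42² = 784 + 1764 ✓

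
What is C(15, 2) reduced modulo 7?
0

Using Lucas' theorem:
Write n=15 and k=2 in base 7:
n in base 7: [2, 1]
k in base 7: [0, 2]
C(15,2) mod 7 = ∏ C(n_i, k_i) mod 7
Digit binomials (mod 7): C(2,0) = 1; C(1,2) = 0 (k_i > n_i)
Product: 1 × 0 = 0 ≡ 0 (mod 7)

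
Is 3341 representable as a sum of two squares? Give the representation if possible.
29² + 50² (a=29, b=50)

Factorization: 3341 = 13 × 257
By Fermat: n is sum of two squares iff every prime p ≡ 3 (mod 4) appears to even power.
All primes ≡ 3 (mod 4) appear to even power.
Search a = 0, 1, 2, … for 3341 - a² a perfect square: first hit at a = 29: 3341 - 841 = 2500 = 50².
3341 = 29² + 50² = 841 + 2500 ✓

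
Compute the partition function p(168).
228204732751

p(n) counts ways to write n as a sum of positive integers (order ignored).
Euler's pentagonal recurrence: p(k) = p(k-1) + p(k-2) - p(k-5) - p(k-7) + p(k-12) + p(k-15) - ... (offsets j(3j∓1)/2, signs ++--, p(0)=1, p(<0)=0).
DP table for k = 0..167: p(0)=1, p(1)=1, p(2)=2, p(3)=3, p(4)=5, p(5)=7, p(6)=11, p(7)=15, p(8)=22, p(9)=30, p(10)=42, p(11)=56, p(12)=77, p(13)=101, p(14)=135, p(15)=176, p(16)=231, p(17)=297, p(18)=385, p(19)=490, p(20)=627, p(21)=792, p(22)=1002, p(23)=1255, p(24)=1575, p(25)=1958, p(26)=2436, p(27)=3010, p(28)=3718, p(29)=4565, p(30)=5604, p(31)=6842, p(32)=8349, p(33)=10143, p(34)=12310, p(35)=14883, p(36)=17977, p(37)=21637, p(38)=26015, p(39)=31185, p(40)=37338, p(41)=44583, p(42)=53174, p(43)=63261, p(44)=75175, p(45)=89134, p(46)=105558, p(47)=124754, p(48)=147273, p(49)=173525, p(50)=204226, p(51)=239943, p(52)=281589, p(53)=329931, p(54)=386155, p(55)=451276, p(56)=526823, p(57)=614154, p(58)=715220, p(59)=831820, p(60)=966467, p(61)=1121505, p(62)=1300156, p(63)=1505499, p(64)=1741630, p(65)=2012558, p(66)=2323520, p(67)=2679689, p(68)=3087735, p(69)=3554345, p(70)=4087968, p(71)=4697205, p(72)=5392783, p(73)=6185689, p(74)=7089500, p(75)=8118264, p(76)=9289091, p(77)=10619863, p(78)=12132164, p(79)=13848650, p(80)=15796476, p(81)=18004327, p(82)=20506255, p(83)=23338469, p(84)=26543660, p(85)=30167357, p(86)=34262962, p(87)=38887673, p(88)=44108109, p(89)=49995925, p(90)=56634173, p(91)=64112359, p(92)=72533807, p(93)=82010177, p(94)=92669720, p(95)=104651419, p(96)=118114304, p(97)=133230930, p(98)=150198136, p(99)=169229875, p(100)=190569292, p(101)=214481126, p(102)=241265379, p(103)=271248950, p(104)=304801365, p(105)=342325709, p(106)=384276336, p(107)=431149389, p(108)=483502844, p(109)=541946240, p(110)=607163746, p(111)=679903203, p(112)=761002156, p(113)=851376628, p(114)=952050665, p(115)=1064144451, p(116)=1188908248, p(117)=1327710076, p(118)=1482074143, p(119)=1653668665, p(120)=1844349560, p(121)=2056148051, p(122)=2291320912, p(123)=2552338241, p(124)=2841940500, p(125)=3163127352, p(126)=3519222692, p(127)=3913864295, p(128)=4351078600, p(129)=4835271870, p(130)=5371315400, p(131)=5964539504, p(132)=6620830889, p(133)=7346629512, p(134)=8149040695, p(135)=9035836076, p(136)=10015581680, p(137)=11097645016, p(138)=12292341831, p(139)=13610949895, p(140)=15065878135, p(141)=16670689208, p(142)=18440293320, p(143)=20390982757, p(144)=22540654445, p(145)=24908858009, p(146)=27517052599, p(147)=30388671978, p(148)=33549419497, p(149)=37027355200, p(150)=40853235313, p(151)=45060624582, p(152)=49686288421, p(153)=54770336324, p(154)=60356673280, p(155)=66493182097, p(156)=73232243759, p(157)=80630964769, p(158)=88751778802, p(159)=97662728555, p(160)=107438159466, p(161)=118159068427, p(162)=129913904637, p(163)=142798995930, p(164)=156919475295, p(165)=172389800255, p(166)=189334822579, p(167)=207890420102.
Final step: p(168) = p(167) + p(166) - p(163) - p(161) + p(156) + p(153) - p(146) - p(142) + p(133) + p(128) - p(117) - p(111) + p(98) + p(91) - p(76) - p(68) + p(51) + p(42) - p(23) - p(13)
= 207890420102 + 189334822579 - 142798995930 - 118159068427 + 73232243759 + 54770336324 - 27517052599 - 18440293320 + 7346629512 + 4351078600 - 1327710076 - 679903203 + 150198136 + 64112359 - 9289091 - 3087735 + 239943 + 53174 - 1255 - 101
= 228204732751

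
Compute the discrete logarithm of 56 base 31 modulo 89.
7

Baby-step giant-step with step n = ⌈√89⌉ = 10.
Baby steps 31^j mod 89 (j:value) for j=0..9: 0:1, 1:31, 2:71, 3:65, 4:57, 5:76, 6:42, 7:56, 8:45, 9:60.
h = 56 is already in the table at j=7, so x = 7.
Check: 31^7 ≡ 56 (mod 89).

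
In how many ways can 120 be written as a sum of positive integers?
1844349560

p(n) counts ways to write n as a sum of positive integers (order ignored).
Euler's pentagonal recurrence: p(k) = p(k-1) + p(k-2) - p(k-5) - p(k-7) + p(k-12) + p(k-15) - ... (offsets j(3j∓1)/2, signs ++--, p(0)=1, p(<0)=0).
DP table for k = 0..119: p(0)=1, p(1)=1, p(2)=2, p(3)=3, p(4)=5, p(5)=7, p(6)=11, p(7)=15, p(8)=22, p(9)=30, p(10)=42, p(11)=56, p(12)=77, p(13)=101, p(14)=135, p(15)=176, p(16)=231, p(17)=297, p(18)=385, p(19)=490, p(20)=627, p(21)=792, p(22)=1002, p(23)=1255, p(24)=1575, p(25)=1958, p(26)=2436, p(27)=3010, p(28)=3718, p(29)=4565, p(30)=5604, p(31)=6842, p(32)=8349, p(33)=10143, p(34)=12310, p(35)=14883, p(36)=17977, p(37)=21637, p(38)=26015, p(39)=31185, p(40)=37338, p(41)=44583, p(42)=53174, p(43)=63261, p(44)=75175, p(45)=89134, p(46)=105558, p(47)=124754, p(48)=147273, p(49)=173525, p(50)=204226, p(51)=239943, p(52)=281589, p(53)=329931, p(54)=386155, p(55)=451276, p(56)=526823, p(57)=614154, p(58)=715220, p(59)=831820, p(60)=966467, p(61)=1121505, p(62)=1300156, p(63)=1505499, p(64)=1741630, p(65)=2012558, p(66)=2323520, p(67)=2679689, p(68)=3087735, p(69)=3554345, p(70)=4087968, p(71)=4697205, p(72)=5392783, p(73)=6185689, p(74)=7089500, p(75)=8118264, p(76)=9289091, p(77)=10619863, p(78)=12132164, p(79)=13848650, p(80)=15796476, p(81)=18004327, p(82)=20506255, p(83)=23338469, p(84)=26543660, p(85)=30167357, p(86)=34262962, p(87)=38887673, p(88)=44108109, p(89)=49995925, p(90)=56634173, p(91)=64112359, p(92)=72533807, p(93)=82010177, p(94)=92669720, p(95)=104651419, p(96)=118114304, p(97)=133230930, p(98)=150198136, p(99)=169229875, p(100)=190569292, p(101)=214481126, p(102)=241265379, p(103)=271248950, p(104)=304801365, p(105)=342325709, p(106)=384276336, p(107)=431149389, p(108)=483502844, p(109)=541946240, p(110)=607163746, p(111)=679903203, p(112)=761002156, p(113)=851376628, p(114)=952050665, p(115)=1064144451, p(116)=1188908248, p(117)=1327710076, p(118)=1482074143, p(119)=1653668665.
Final step: p(120) = p(119) + p(118) - p(115) - p(113) + p(108) + p(105) - p(98) - p(94) + p(85) + p(80) - p(69) - p(63) + p(50) + p(43) - p(28) - p(20) + p(3)
= 1653668665 + 1482074143 - 1064144451 - 851376628 + 483502844 + 342325709 - 150198136 - 92669720 + 30167357 + 15796476 - 3554345 - 1505499 + 204226 + 63261 - 3718 - 627 + 3
= 1844349560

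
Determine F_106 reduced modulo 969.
322

Matrix identity: Q^n = [[F_(n+1), F_n], [F_n, F_(n-1)]] with Q = [[1,1],[1,0]].
n = 106 = 1101010₂. Square-and-multiply, entries mod 969:
Q^1 = [[1,1],[1,0]]
Q^3 = (Q^1)²·Q = [[3,2],[2,1]]
Q^6 = (Q^3)² = [[13,8],[8,5]]
Q^13 = (Q^6)²·Q = [[377,233],[233,144]]
Q^26 = (Q^13)² = [[680,268],[268,412]]
Q^53 = (Q^26)²·Q = [[323,305],[305,18]]
Q^106 = (Q^53)² = [[647,322],[322,325]]
F_106 mod 969 = Q^106[0][1] = 322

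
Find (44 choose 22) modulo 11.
6

Using Lucas' theorem:
Write n=44 and k=22 in base 11:
n in base 11: [4, 0]
k in base 11: [2, 0]
C(44,22) mod 11 = ∏ C(n_i, k_i) mod 11
Digit binomials (mod 11): C(4,2) = 6; C(0,0) = 1
Product: 6 × 1 = 6 ≡ 6 (mod 11)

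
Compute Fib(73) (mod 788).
17

Matrix identity: Q^n = [[F_(n+1), F_n], [F_n, F_(n-1)]] with Q = [[1,1],[1,0]].
n = 73 = 1001001₂. Square-and-multiply, entries mod 788:
Q^1 = [[1,1],[1,0]]
Q^2 = (Q^1)² = [[2,1],[1,1]]
Q^4 = (Q^2)² = [[5,3],[3,2]]
Q^9 = (Q^4)²·Q = [[55,34],[34,21]]
Q^18 = (Q^9)² = [[241,220],[220,21]]
Q^36 = (Q^18)² = [[101,116],[116,773]]
Q^73 = (Q^36)²·Q = [[537,17],[17,520]]
F_73 mod 788 = Q^73[0][1] = 17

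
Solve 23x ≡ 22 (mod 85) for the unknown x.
x ≡ 49 (mod 85)

gcd(23, 85) = 1, which divides 22, so solutions exist.
Find 23^(-1) mod 85 by the extended Euclidean algorithm:
85 = 3 × 23 + 16  ⟹  16 = (1)·85 + (-3)·23
23 = 1 × 16 + 7  ⟹  7 = (-1)·85 + (4)·23
16 = 2 × 7 + 2  ⟹  2 = (3)·85 + (-11)·23
7 = 3 × 2 + 1  ⟹  1 = (-10)·85 + (37)·23
So (37)·23 ≡ 1 (mod 85), i.e. 23^(-1) ≡ 37 (mod 85).
x ≡ 37 × 22 = 814 ≡ 49 (mod 85).
Check: 23 × 49 = 1127 ≡ 22 (mod 85).
Unique solution: x ≡ 49 (mod 85)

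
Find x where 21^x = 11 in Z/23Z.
21

Baby-step giant-step with step n = ⌈√23⌉ = 5.
Baby steps 21^j mod 23 (j:value) for j=0..4: 0:1, 1:21, 2:4, 3:15, 4:16.
Giant-step multiplier: 21^(-5) ≡ 21^(22-5) = 21^17 ≡ 5 (mod 23).
Giant steps γ_i = 11·5^i mod 23: γ_0=11, γ_1=9, γ_2=22, γ_3=18, γ_4=21 (in table at j=1).
x = i·n + j = 4·5 + 1 = 21.
Check: 21^21 ≡ 11 (mod 23).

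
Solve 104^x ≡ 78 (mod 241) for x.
187

Baby-step giant-step with step n = ⌈√241⌉ = 16.
Baby steps 104^j mod 241 (j:value) for j=0..15: 0:1, 1:104, 2:212, 3:117, 4:118, 5:222, 6:193, 7:69, 8:187, 9:168, 10:120, 11:189, 12:135, 13:62, 14:182, 15:130.
Giant-step multiplier: 104^(-16) ≡ 104^(240-16) = 104^224 ≡ 231 (mod 241).
Giant steps γ_i = 78·231^i mod 241: γ_0=78, γ_1=184, γ_2=88, γ_3=84, γ_4=124, γ_5=206, γ_6=109, γ_7=115, γ_8=55, γ_9=173, γ_10=198, γ_11=189 (in table at j=11).
x = i·n + j = 11·16 + 11 = 187.
Check: 104^187 ≡ 78 (mod 241).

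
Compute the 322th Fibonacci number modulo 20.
11

Matrix identity: Q^n = [[F_(n+1), F_n], [F_n, F_(n-1)]] with Q = [[1,1],[1,0]].
n = 322 = 101000010₂. Square-and-multiply, entries mod 20:
Q^1 = [[1,1],[1,0]]
Q^2 = (Q^1)² = [[2,1],[1,1]]
Q^5 = (Q^2)²·Q = [[8,5],[5,3]]
Q^10 = (Q^5)² = [[9,15],[15,14]]
Q^20 = (Q^10)² = [[6,5],[5,1]]
Q^40 = (Q^20)² = [[1,15],[15,6]]
Q^80 = (Q^40)² = [[6,5],[5,1]]
Q^161 = (Q^80)²·Q = [[16,1],[1,15]]
Q^322 = (Q^161)² = [[17,11],[11,6]]
F_322 mod 20 = Q^322[0][1] = 11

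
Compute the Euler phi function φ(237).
156

237 = 3 × 79
φ(n) = n × ∏(1 - 1/p) for each prime p dividing n
φ(237) = 237 × (1 - 1/3) × (1 - 1/79) = 156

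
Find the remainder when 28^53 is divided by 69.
34

Repeated squaring. Binary of 53 = 110101.
28^1 ≡ 28 (mod 69); 28^2 ≡ 25 (mod 69); 28^4 ≡ 4 (mod 69); 28^8 ≡ 16 (mod 69); 28^16 ≡ 49 (mod 69); 28^32 ≡ 55 (mod 69)
28^53 = 28^1 × 28^4 × 28^16 × 28^32 ≡ 34 (mod 69)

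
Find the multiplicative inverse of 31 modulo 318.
277

gcd(31, 318) = 1, so the inverse exists.
Extended Euclidean algorithm on (318, 31):
318 = 10 × 31 + 8  ⟹  8 = (1)·318 + (-10)·31
31 = 3 × 8 + 7  ⟹  7 = (-3)·318 + (31)·31
8 = 1 × 7 + 1  ⟹  1 = (4)·318 + (-41)·31
So (-41)·31 ≡ 1 (mod 318), i.e. 31^(-1) ≡ -41 ≡ 277 (mod 318).
Check: 31 × 277 = 8587 ≡ 1 (mod 318)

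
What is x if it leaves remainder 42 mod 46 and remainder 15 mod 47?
1284

Using Chinese Remainder Theorem:
M = 46 × 47 = 2162
M1 = 47, M2 = 46
y1 = 47^(-1) mod 46 = 1
y2 = 46^(-1) mod 47 = 46
x = (42×47×1 + 15×46×46) mod 2162 = 1284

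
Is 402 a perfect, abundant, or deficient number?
abundant

Proper divisors of 402: sum = 1 + 2 + 3 + 6 + 67 + 134 + 201 = 414
Since 414 > 402, 402 is abundant.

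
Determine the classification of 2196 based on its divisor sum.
abundant

Proper divisors of 2196: sum = 1 + 2 + 3 + 4 + 6 + 9 + 12 + 18 + ... + 366 + 549 + 732 + 1098 (17 divisors) = 3446
Since 3446 > 2196, 2196 is abundant.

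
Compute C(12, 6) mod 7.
0

Using Lucas' theorem:
Write n=12 and k=6 in base 7:
n in base 7: [1, 5]
k in base 7: [0, 6]
C(12,6) mod 7 = ∏ C(n_i, k_i) mod 7
Digit binomials (mod 7): C(1,0) = 1; C(5,6) = 0 (k_i > n_i)
Product: 1 × 0 = 0 ≡ 0 (mod 7)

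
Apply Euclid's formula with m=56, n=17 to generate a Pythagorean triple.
(2847, 1904, 3425)

Euclid's formula: a = m² - n², b = 2mn, c = m² + n²
m = 56, n = 17
a = 56² - 17² = 3136 - 289 = 2847
b = 2 × 56 × 17 = 1904
c = 56² + 17² = 3136 + 289 = 3425
Verification: 2847² + 1904² = 8105409 + 3625216 = 11730625 = 3425² ✓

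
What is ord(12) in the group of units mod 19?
6

19 is prime, so ord(12) divides φ(19) = 18.
Divisors of 18: 1, 2, 3, 6, 9, 18.
Repeated squaring: 12^1 ≡ 12, 12^2 ≡ 11, 12^4 ≡ 7, 12^8 ≡ 11, 12^16 ≡ 7 (mod 19).
Test 12^d mod 19 for each divisor d in increasing order:
12^1 ≡ 12
12^2 ≡ 11
12^3 = 12^2·12^1 ≡ 18
12^6 = 12^4·12^2 ≡ 1  ← first divisor giving 1
The order is 6.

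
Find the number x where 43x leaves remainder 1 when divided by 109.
71

gcd(43, 109) = 1, so the inverse exists.
Extended Euclidean algorithm on (109, 43):
109 = 2 × 43 + 23  ⟹  23 = (1)·109 + (-2)·43
43 = 1 × 23 + 20  ⟹  20 = (-1)·109 + (3)·43
23 = 1 × 20 + 3  ⟹  3 = (2)·109 + (-5)·43
20 = 6 × 3 + 2  ⟹  2 = (-13)·109 + (33)·43
3 = 1 × 2 + 1  ⟹  1 = (15)·109 + (-38)·43
So (-38)·43 ≡ 1 (mod 109), i.e. 43^(-1) ≡ -38 ≡ 71 (mod 109).
Check: 43 × 71 = 3053 ≡ 1 (mod 109)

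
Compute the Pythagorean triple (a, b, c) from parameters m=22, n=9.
(403, 396, 565)

Euclid's formula: a = m² - n², b = 2mn, c = m² + n²
m = 22, n = 9
a = 22² - 9² = 484 - 81 = 403
b = 2 × 22 × 9 = 396
c = 22² + 9² = 484 + 81 = 565
Verification: 403² + 396² = 162409 + 156816 = 319225 = 565² ✓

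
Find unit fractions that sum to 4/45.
1/12 + 1/180

Greedy algorithm:
4/45: ceiling(45/4) = 12, use 1/12
1/180: ceiling(180/1) = 180, use 1/180
Result: 4/45 = 1/12 + 1/180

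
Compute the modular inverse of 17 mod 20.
13

gcd(17, 20) = 1, so the inverse exists.
Extended Euclidean algorithm on (20, 17):
20 = 1 × 17 + 3  ⟹  3 = (1)·20 + (-1)·17
17 = 5 × 3 + 2  ⟹  2 = (-5)·20 + (6)·17
3 = 1 × 2 + 1  ⟹  1 = (6)·20 + (-7)·17
So (-7)·17 ≡ 1 (mod 20), i.e. 17^(-1) ≡ -7 ≡ 13 (mod 20).
Check: 17 × 13 = 221 ≡ 1 (mod 20)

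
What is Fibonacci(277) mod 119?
89

Matrix identity: Q^n = [[F_(n+1), F_n], [F_n, F_(n-1)]] with Q = [[1,1],[1,0]].
n = 277 = 100010101₂. Square-and-multiply, entries mod 119:
Q^1 = [[1,1],[1,0]]
Q^2 = (Q^1)² = [[2,1],[1,1]]
Q^4 = (Q^2)² = [[5,3],[3,2]]
Q^8 = (Q^4)² = [[34,21],[21,13]]
Q^17 = (Q^8)²·Q = [[85,50],[50,35]]
Q^34 = (Q^17)² = [[86,50],[50,36]]
Q^69 = (Q^34)²·Q = [[50,19],[19,31]]
Q^138 = (Q^69)² = [[5,111],[111,13]]
Q^277 = (Q^138)²·Q = [[64,89],[89,94]]
F_277 mod 119 = Q^277[0][1] = 89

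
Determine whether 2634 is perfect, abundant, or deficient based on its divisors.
abundant

Proper divisors of 2634: sum = 1 + 2 + 3 + 6 + 439 + 878 + 1317 = 2646
Since 2646 > 2634, 2634 is abundant.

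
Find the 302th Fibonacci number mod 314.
251

Matrix identity: Q^n = [[F_(n+1), F_n], [F_n, F_(n-1)]] with Q = [[1,1],[1,0]].
n = 302 = 100101110₂. Square-and-multiply, entries mod 314:
Q^1 = [[1,1],[1,0]]
Q^2 = (Q^1)² = [[2,1],[1,1]]
Q^4 = (Q^2)² = [[5,3],[3,2]]
Q^9 = (Q^4)²·Q = [[55,34],[34,21]]
Q^18 = (Q^9)² = [[99,72],[72,27]]
Q^37 = (Q^18)²·Q = [[193,227],[227,280]]
Q^75 = (Q^37)²·Q = [[213,230],[230,297]]
Q^151 = (Q^75)²·Q = [[165,301],[301,178]]
Q^302 = (Q^151)² = [[76,251],[251,139]]
F_302 mod 314 = Q^302[0][1] = 251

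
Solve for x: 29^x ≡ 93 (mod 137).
86

Baby-step giant-step with step n = ⌈√137⌉ = 12.
Baby steps 29^j mod 137 (j:value) for j=0..11: 0:1, 1:29, 2:19, 3:3, 4:87, 5:57, 6:9, 7:124, 8:34, 9:27, 10:98, 11:102.
Giant-step multiplier: 29^(-12) ≡ 29^(136-12) = 29^124 ≡ 22 (mod 137).
Giant steps γ_i = 93·22^i mod 137: γ_0=93, γ_1=128, γ_2=76, γ_3=28, γ_4=68, γ_5=126, γ_6=32, γ_7=19 (in table at j=2).
x = i·n + j = 7·12 + 2 = 86.
Check: 29^86 ≡ 93 (mod 137).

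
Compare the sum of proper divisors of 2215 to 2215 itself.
deficient

Proper divisors of 2215: sum = 1 + 5 + 443 = 449
Since 449 < 2215, 2215 is deficient.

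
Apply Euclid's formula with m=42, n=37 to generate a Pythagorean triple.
(395, 3108, 3133)

Euclid's formula: a = m² - n², b = 2mn, c = m² + n²
m = 42, n = 37
a = 42² - 37² = 1764 - 1369 = 395
b = 2 × 42 × 37 = 3108
c = 42² + 37² = 1764 + 1369 = 3133
Verification: 395² + 3108² = 156025 + 9659664 = 9815689 = 3133² ✓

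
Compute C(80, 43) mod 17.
11

Using Lucas' theorem:
Write n=80 and k=43 in base 17:
n in base 17: [4, 12]
k in base 17: [2, 9]
C(80,43) mod 17 = ∏ C(n_i, k_i) mod 17
Digit binomials (mod 17): C(4,2) = 6; C(12,9) = 220 ≡ 16
Product: 6 × 16 = 96 ≡ 11 (mod 17)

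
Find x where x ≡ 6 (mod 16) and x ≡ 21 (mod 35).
406

Using Chinese Remainder Theorem:
M = 16 × 35 = 560
M1 = 35, M2 = 16
y1 = 35^(-1) mod 16 = 11
y2 = 16^(-1) mod 35 = 11
x = (6×35×11 + 21×16×11) mod 560 = 406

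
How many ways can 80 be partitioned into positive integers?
15796476

p(n) counts ways to write n as a sum of positive integers (order ignored).
Euler's pentagonal recurrence: p(k) = p(k-1) + p(k-2) - p(k-5) - p(k-7) + p(k-12) + p(k-15) - ... (offsets j(3j∓1)/2, signs ++--, p(0)=1, p(<0)=0).
DP table for k = 0..79: p(0)=1, p(1)=1, p(2)=2, p(3)=3, p(4)=5, p(5)=7, p(6)=11, p(7)=15, p(8)=22, p(9)=30, p(10)=42, p(11)=56, p(12)=77, p(13)=101, p(14)=135, p(15)=176, p(16)=231, p(17)=297, p(18)=385, p(19)=490, p(20)=627, p(21)=792, p(22)=1002, p(23)=1255, p(24)=1575, p(25)=1958, p(26)=2436, p(27)=3010, p(28)=3718, p(29)=4565, p(30)=5604, p(31)=6842, p(32)=8349, p(33)=10143, p(34)=12310, p(35)=14883, p(36)=17977, p(37)=21637, p(38)=26015, p(39)=31185, p(40)=37338, p(41)=44583, p(42)=53174, p(43)=63261, p(44)=75175, p(45)=89134, p(46)=105558, p(47)=124754, p(48)=147273, p(49)=173525, p(50)=204226, p(51)=239943, p(52)=281589, p(53)=329931, p(54)=386155, p(55)=451276, p(56)=526823, p(57)=614154, p(58)=715220, p(59)=831820, p(60)=966467, p(61)=1121505, p(62)=1300156, p(63)=1505499, p(64)=1741630, p(65)=2012558, p(66)=2323520, p(67)=2679689, p(68)=3087735, p(69)=3554345, p(70)=4087968, p(71)=4697205, p(72)=5392783, p(73)=6185689, p(74)=7089500, p(75)=8118264, p(76)=9289091, p(77)=10619863, p(78)=12132164, p(79)=13848650.
Final step: p(80) = p(79) + p(78) - p(75) - p(73) + p(68) + p(65) - p(58) - p(54) + p(45) + p(40) - p(29) - p(23) + p(10) + p(3)
= 13848650 + 12132164 - 8118264 - 6185689 + 3087735 + 2012558 - 715220 - 386155 + 89134 + 37338 - 4565 - 1255 + 42 + 3
= 15796476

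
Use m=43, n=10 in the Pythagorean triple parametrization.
(1749, 860, 1949)

Euclid's formula: a = m² - n², b = 2mn, c = m² + n²
m = 43, n = 10
a = 43² - 10² = 1849 - 100 = 1749
b = 2 × 43 × 10 = 860
c = 43² + 10² = 1849 + 100 = 1949
Verification: 1749² + 860² = 3059001 + 739600 = 3798601 = 1949² ✓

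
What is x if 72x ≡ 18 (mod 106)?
x ≡ 40 (mod 53)

gcd(72, 106) = 2, which divides 18, so solutions exist.
Divide through by 2: 36x ≡ 9 (mod 53).
Find 36^(-1) mod 53 by the extended Euclidean algorithm:
53 = 1 × 36 + 17  ⟹  17 = (1)·53 + (-1)·36
36 = 2 × 17 + 2  ⟹  2 = (-2)·53 + (3)·36
17 = 8 × 2 + 1  ⟹  1 = (17)·53 + (-25)·36
So (-25)·36 ≡ 1 (mod 53), i.e. 36^(-1) ≡ -25 ≡ 28 (mod 53).
x ≡ 28 × 9 = 252 ≡ 40 (mod 53).
Check: 72 × 40 = 2880 ≡ 18 (mod 106).
x ≡ 40 (mod 53), giving 2 solutions mod 106.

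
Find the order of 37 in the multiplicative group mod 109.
108

109 is prime, so ord(37) divides φ(109) = 108.
Divisors of 108: 1, 2, 3, 4, 6, 9, 12, 18, 27, 36, 54, 108.
Repeated squaring: 37^1 ≡ 37, 37^2 ≡ 61, 37^4 ≡ 15, 37^8 ≡ 7, 37^16 ≡ 49, 37^32 ≡ 3, 37^64 ≡ 9 (mod 109).
Test 37^d mod 109 for each divisor d in increasing order:
37^1 ≡ 37
37^2 ≡ 61
37^3 = 37^2·37^1 ≡ 77
37^4 ≡ 15
37^6 = 37^4·37^2 ≡ 43
37^9 = 37^8·37^1 ≡ 41
37^12 = 37^8·37^4 ≡ 105
37^18 = 37^16·37^2 ≡ 46
37^27 = 37^16·37^8·37^2·37^1 ≡ 33
37^36 = 37^32·37^4 ≡ 45
37^54 = 37^32·37^16·37^4·37^2 ≡ 108
37^108 = 37^64·37^32·37^8·37^4 ≡ 1  ← first divisor giving 1
The order is 108.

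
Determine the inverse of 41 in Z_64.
25

gcd(41, 64) = 1, so the inverse exists.
Extended Euclidean algorithm on (64, 41):
64 = 1 × 41 + 23  ⟹  23 = (1)·64 + (-1)·41
41 = 1 × 23 + 18  ⟹  18 = (-1)·64 + (2)·41
23 = 1 × 18 + 5  ⟹  5 = (2)·64 + (-3)·41
18 = 3 × 5 + 3  ⟹  3 = (-7)·64 + (11)·41
5 = 1 × 3 + 2  ⟹  2 = (9)·64 + (-14)·41
3 = 1 × 2 + 1  ⟹  1 = (-16)·64 + (25)·41
So (25)·41 ≡ 1 (mod 64), i.e. 41^(-1) ≡ 25 (mod 64).
Check: 41 × 25 = 1025 ≡ 1 (mod 64)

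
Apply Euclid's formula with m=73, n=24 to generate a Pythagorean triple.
(4753, 3504, 5905)

Euclid's formula: a = m² - n², b = 2mn, c = m² + n²
m = 73, n = 24
a = 73² - 24² = 5329 - 576 = 4753
b = 2 × 73 × 24 = 3504
c = 73² + 24² = 5329 + 576 = 5905
Verification: 4753² + 3504² = 22591009 + 12278016 = 34869025 = 5905² ✓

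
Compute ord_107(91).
106

107 is prime, so ord(91) divides φ(107) = 106.
Divisors of 106: 1, 2, 53, 106.
Repeated squaring: 91^1 ≡ 91, 91^2 ≡ 42, 91^4 ≡ 52, 91^8 ≡ 29, 91^16 ≡ 92, 91^32 ≡ 11, 91^64 ≡ 14 (mod 107).
Test 91^d mod 107 for each divisor d in increasing order:
91^1 ≡ 91
91^2 ≡ 42
91^53 = 91^32·91^16·91^4·91^1 ≡ 106
91^106 = 91^64·91^32·91^8·91^2 ≡ 1  ← first divisor giving 1
The order is 106.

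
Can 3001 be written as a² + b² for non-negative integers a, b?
20² + 51² (a=20, b=51)

Factorization: 3001 = 3001
By Fermat: n is sum of two squares iff every prime p ≡ 3 (mod 4) appears to even power.
All primes ≡ 3 (mod 4) appear to even power.
Search a = 0, 1, 2, … for 3001 - a² a perfect square: first hit at a = 20: 3001 - 400 = 2601 = 51².
3001 = 20² + 51² = 400 + 2601 ✓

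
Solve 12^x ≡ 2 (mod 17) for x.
6

Baby-step giant-step with step n = ⌈√17⌉ = 5.
Baby steps 12^j mod 17 (j:value) for j=0..4: 0:1, 1:12, 2:8, 3:11, 4:13.
Giant-step multiplier: 12^(-5) ≡ 12^(16-5) = 12^11 ≡ 6 (mod 17).
Giant steps γ_i = 2·6^i mod 17: γ_0=2, γ_1=12 (in table at j=1).
x = i·n + j = 1·5 + 1 = 6.
Check: 12^6 ≡ 2 (mod 17).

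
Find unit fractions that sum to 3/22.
1/8 + 1/88

Greedy algorithm:
3/22: ceiling(22/3) = 8, use 1/8
1/88: ceiling(88/1) = 88, use 1/88
Result: 3/22 = 1/8 + 1/88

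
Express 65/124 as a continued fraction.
[0; 1, 1, 9, 1, 5]

Euclidean algorithm steps:
65 = 0 × 124 + 65
124 = 1 × 65 + 59
65 = 1 × 59 + 6
59 = 9 × 6 + 5
6 = 1 × 5 + 1
5 = 5 × 1 + 0
Continued fraction: [0; 1, 1, 9, 1, 5]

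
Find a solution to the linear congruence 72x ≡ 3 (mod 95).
x ≡ 4 (mod 95)

gcd(72, 95) = 1, which divides 3, so solutions exist.
Find 72^(-1) mod 95 by the extended Euclidean algorithm:
95 = 1 × 72 + 23  ⟹  23 = (1)·95 + (-1)·72
72 = 3 × 23 + 3  ⟹  3 = (-3)·95 + (4)·72
23 = 7 × 3 + 2  ⟹  2 = (22)·95 + (-29)·72
3 = 1 × 2 + 1  ⟹  1 = (-25)·95 + (33)·72
So (33)·72 ≡ 1 (mod 95), i.e. 72^(-1) ≡ 33 (mod 95).
x ≡ 33 × 3 = 99 ≡ 4 (mod 95).
Check: 72 × 4 = 288 ≡ 3 (mod 95).
Unique solution: x ≡ 4 (mod 95)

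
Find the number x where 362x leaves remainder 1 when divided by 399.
248

gcd(362, 399) = 1, so the inverse exists.
Extended Euclidean algorithm on (399, 362):
399 = 1 × 362 + 37  ⟹  37 = (1)·399 + (-1)·362
362 = 9 × 37 + 29  ⟹  29 = (-9)·399 + (10)·362
37 = 1 × 29 + 8  ⟹  8 = (10)·399 + (-11)·362
29 = 3 × 8 + 5  ⟹  5 = (-39)·399 + (43)·362
8 = 1 × 5 + 3  ⟹  3 = (49)·399 + (-54)·362
5 = 1 × 3 + 2  ⟹  2 = (-88)·399 + (97)·362
3 = 1 × 2 + 1  ⟹  1 = (137)·399 + (-151)·362
So (-151)·362 ≡ 1 (mod 399), i.e. 362^(-1) ≡ -151 ≡ 248 (mod 399).
Check: 362 × 248 = 89776 ≡ 1 (mod 399)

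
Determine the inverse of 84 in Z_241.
66

gcd(84, 241) = 1, so the inverse exists.
Extended Euclidean algorithm on (241, 84):
241 = 2 × 84 + 73  ⟹  73 = (1)·241 + (-2)·84
84 = 1 × 73 + 11  ⟹  11 = (-1)·241 + (3)·84
73 = 6 × 11 + 7  ⟹  7 = (7)·241 + (-20)·84
11 = 1 × 7 + 4  ⟹  4 = (-8)·241 + (23)·84
7 = 1 × 4 + 3  ⟹  3 = (15)·241 + (-43)·84
4 = 1 × 3 + 1  ⟹  1 = (-23)·241 + (66)·84
So (66)·84 ≡ 1 (mod 241), i.e. 84^(-1) ≡ 66 (mod 241).
Check: 84 × 66 = 5544 ≡ 1 (mod 241)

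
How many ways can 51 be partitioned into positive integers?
239943

p(n) counts ways to write n as a sum of positive integers (order ignored).
Euler's pentagonal recurrence: p(k) = p(k-1) + p(k-2) - p(k-5) - p(k-7) + p(k-12) + p(k-15) - ... (offsets j(3j∓1)/2, signs ++--, p(0)=1, p(<0)=0).
DP table for k = 0..50: p(0)=1, p(1)=1, p(2)=2, p(3)=3, p(4)=5, p(5)=7, p(6)=11, p(7)=15, p(8)=22, p(9)=30, p(10)=42, p(11)=56, p(12)=77, p(13)=101, p(14)=135, p(15)=176, p(16)=231, p(17)=297, p(18)=385, p(19)=490, p(20)=627, p(21)=792, p(22)=1002, p(23)=1255, p(24)=1575, p(25)=1958, p(26)=2436, p(27)=3010, p(28)=3718, p(29)=4565, p(30)=5604, p(31)=6842, p(32)=8349, p(33)=10143, p(34)=12310, p(35)=14883, p(36)=17977, p(37)=21637, p(38)=26015, p(39)=31185, p(40)=37338, p(41)=44583, p(42)=53174, p(43)=63261, p(44)=75175, p(45)=89134, p(46)=105558, p(47)=124754, p(48)=147273, p(49)=173525, p(50)=204226.
Final step: p(51) = p(50) + p(49) - p(46) - p(44) + p(39) + p(36) - p(29) - p(25) + p(16) + p(11) - p(0)
= 204226 + 173525 - 105558 - 75175 + 31185 + 17977 - 4565 - 1958 + 231 + 56 - 1
= 239943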